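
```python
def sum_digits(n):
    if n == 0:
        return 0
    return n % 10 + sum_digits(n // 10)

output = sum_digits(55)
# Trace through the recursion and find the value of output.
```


sum_digits(55)
= 5 + sum_digits(5)
= 5 + 5 + sum_digits(0)
= 5 + 5 + 0
= 10


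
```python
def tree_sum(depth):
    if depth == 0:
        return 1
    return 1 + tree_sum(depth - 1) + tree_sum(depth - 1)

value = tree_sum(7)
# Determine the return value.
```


tree_sum(7)
= 1 + tree_sum(6) + tree_sum(6)
= 1 + 2 * tree_sum(6)
tree_sum(k) = 2^(k+1) - 1
tree_sum(0) = 1
tree_sum(1) = 3
tree_sum(2) = 7
tree_sum(3) = 15
tree_sum(4) = 31
tree_sum(7) = 2^8 - 1 = 255


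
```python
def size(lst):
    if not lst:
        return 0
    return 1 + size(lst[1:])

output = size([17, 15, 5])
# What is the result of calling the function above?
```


size([17, 15, 5])
= 1 + size([15, 5])
= 1 + 1 + size([5])
= 1 + 1 + 1 + size([])
= 1 + 1 + 1 + 0
= 3


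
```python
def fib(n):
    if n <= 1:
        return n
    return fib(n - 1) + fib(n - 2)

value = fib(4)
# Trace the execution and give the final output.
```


fib(4)
= fib(3) + fib(2)
= (fib(2) + fib(1)) + fib(2)
Computing bottom-up: fib(0)=0, fib(1)=1, fib(2)=1, fib(3)=2, fib(4)=3
= 3


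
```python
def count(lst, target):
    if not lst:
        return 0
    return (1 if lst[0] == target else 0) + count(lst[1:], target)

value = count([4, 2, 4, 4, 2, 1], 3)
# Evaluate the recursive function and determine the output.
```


count([4, 2, 4, 4, 2, 1], 3)
lst[0]=4 != 3: 0 + count([2, 4, 4, 2, 1], 3)
lst[0]=2 != 3: 0 + count([4, 4, 2, 1], 3)
lst[0]=4 != 3: 0 + count([4, 2, 1], 3)
lst[0]=4 != 3: 0 + count([2, 1], 3)
lst[0]=2 != 3: 0 + count([1], 3)
lst[0]=1 != 3: 0 + count([], 3)
= 0


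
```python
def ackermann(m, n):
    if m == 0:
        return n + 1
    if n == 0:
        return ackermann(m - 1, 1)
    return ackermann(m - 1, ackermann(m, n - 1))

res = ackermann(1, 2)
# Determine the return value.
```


ackermann(1, 2)
= ackermann(0, ackermann(1, 1))
First compute ackermann(1, 1) = 3
= ackermann(0, 3)
= 4


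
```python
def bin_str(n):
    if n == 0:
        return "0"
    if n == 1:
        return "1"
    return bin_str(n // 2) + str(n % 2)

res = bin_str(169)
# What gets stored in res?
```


bin_str(169)
= bin_str(84) + "1"
= bin_str(42) + "0" + "1"
= bin_str(21) + "0" + "0" + "1"
= bin_str(10) + "1" + "0" + "0" + "1"
= bin_str(5) + "0" + "1" + "0" + "0" + "1"
= bin_str(2) + "1" + "0" + "1" + "0" + "0" + "1"
= bin_str(1) + "0" + "1" + "0" + "1" + "0" + "0" + "1"
= "1" + "0" + "1" + "0" + "1" + "0" + "0" + "1"
= "10101001"


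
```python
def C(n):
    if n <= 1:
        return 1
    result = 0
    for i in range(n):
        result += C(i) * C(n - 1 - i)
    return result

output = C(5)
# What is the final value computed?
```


C(5)
= sum of C(i) * C(5-1-i) for i in 0..4
First compute sub-values bottom-up:
  C(0) = 1, C(1) = 1
  C(2) = 1*1 + 1*1 = 2
  C(3) = 1*2 + 1*1 + 2*1 = 5
  C(4) = 1*5 + 1*2 + 2*1 + 5*1 = 14
Now C(5):
  C(0)*C(4) = 1*14 = 14
  C(1)*C(3) = 1*5 = 5
  C(2)*C(2) = 2*2 = 4
  C(3)*C(1) = 5*1 = 5
  C(4)*C(0) = 14*1 = 14
= 14 + 5 + 4 + 5 + 14
= 42


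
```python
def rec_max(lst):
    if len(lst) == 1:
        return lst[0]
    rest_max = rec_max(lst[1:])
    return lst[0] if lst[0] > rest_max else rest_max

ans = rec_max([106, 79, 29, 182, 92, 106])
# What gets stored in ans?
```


rec_max([106, 79, 29, 182, 92, 106])
= compare 106 with rec_max([79, 29, 182, 92, 106])
= compare 79 with rec_max([29, 182, 92, 106])
= compare 29 with rec_max([182, 92, 106])
= compare 182 with rec_max([92, 106])
= compare 92 with rec_max([106])
Base: rec_max([106]) = 106
compare 92 with 106: max = 106
compare 182 with 106: max = 182
compare 29 with 182: max = 182
compare 79 with 182: max = 182
compare 106 with 182: max = 182
= 182


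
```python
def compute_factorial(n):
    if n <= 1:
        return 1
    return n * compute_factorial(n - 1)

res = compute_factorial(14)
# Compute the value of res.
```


compute_factorial(14)
= 14 * compute_factorial(13)
= 14 * 13 * compute_factorial(12)
= 14 * 13 * 12 * compute_factorial(11)
= 14 * 13 * 12 * 11 * compute_factorial(10)
= 14 * 13 * 12 * 11 * 10 * compute_factorial(9)
= 14 * 13 * 12 * 11 * 10 * 9 * compute_factorial(8)
= 14 * 13 * 12 * 11 * 10 * 9 * 8 * compute_factorial(7)
= 14 * 13 * 12 * 11 * 10 * 9 * 8 * 7 * compute_factorial(6)
= 14 * 13 * 12 * 11 * 10 * 9 * 8 * 7 * 6 * compute_factorial(5)
= 14 * 13 * 12 * 11 * 10 * 9 * 8 * 7 * 6 * 5 * compute_factorial(4)
= 14 * 13 * 12 * 11 * 10 * 9 * 8 * 7 * 6 * 5 * 4 * compute_factorial(3)
= 14 * 13 * 12 * 11 * 10 * 9 * 8 * 7 * 6 * 5 * 4 * 3 * compute_factorial(2)
= 14 * 13 * 12 * 11 * 10 * 9 * 8 * 7 * 6 * 5 * 4 * 3 * 2 * compute_factorial(1)
= 14 * 13 * 12 * 11 * 10 * 9 * 8 * 7 * 6 * 5 * 4 * 3 * 2 * 1
= 87178291200


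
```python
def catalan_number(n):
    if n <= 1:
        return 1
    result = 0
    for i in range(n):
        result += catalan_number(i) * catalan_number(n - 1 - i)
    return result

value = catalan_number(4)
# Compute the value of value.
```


catalan_number(4)
= sum of catalan_number(i) * catalan_number(4-1-i) for i in 0..3
First compute sub-values bottom-up:
  catalan_number(0) = 1, catalan_number(1) = 1
  catalan_number(2) = 1*1 + 1*1 = 2
  catalan_number(3) = 1*2 + 1*1 + 2*1 = 5
Now catalan_number(4):
  catalan_number(0)*catalan_number(3) = 1*5 = 5
  catalan_number(1)*catalan_number(2) = 1*2 = 2
  catalan_number(2)*catalan_number(1) = 2*1 = 2
  catalan_number(3)*catalan_number(0) = 5*1 = 5
= 5 + 2 + 2 + 5
= 14


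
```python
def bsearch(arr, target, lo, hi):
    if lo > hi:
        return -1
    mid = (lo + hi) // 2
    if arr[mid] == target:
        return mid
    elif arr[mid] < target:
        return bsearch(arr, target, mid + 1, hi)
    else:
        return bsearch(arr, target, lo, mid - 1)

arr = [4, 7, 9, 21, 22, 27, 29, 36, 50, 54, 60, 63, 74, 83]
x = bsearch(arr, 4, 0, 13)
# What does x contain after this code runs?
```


bsearch(arr, 4, 0, 13)
lo=0, hi=13, mid=6, arr[mid]=29
29 > 4, search left half
lo=0, hi=5, mid=2, arr[mid]=9
9 > 4, search left half
lo=0, hi=1, mid=0, arr[mid]=4
arr[0] == 4, found at index 0
= 0


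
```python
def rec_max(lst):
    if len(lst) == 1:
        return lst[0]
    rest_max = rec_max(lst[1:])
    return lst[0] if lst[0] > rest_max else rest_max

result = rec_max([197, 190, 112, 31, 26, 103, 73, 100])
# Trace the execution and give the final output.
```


rec_max([197, 190, 112, 31, 26, 103, 73, 100])
= compare 197 with rec_max([190, 112, 31, 26, 103, 73, 100])
= compare 190 with rec_max([112, 31, 26, 103, 73, 100])
= compare 112 with rec_max([31, 26, 103, 73, 100])
= compare 31 with rec_max([26, 103, 73, 100])
= compare 26 with rec_max([103, 73, 100])
= compare 103 with rec_max([73, 100])
= compare 73 with rec_max([100])
Base: rec_max([100]) = 100
compare 73 with 100: max = 100
compare 103 with 100: max = 103
compare 26 with 103: max = 103
compare 31 with 103: max = 103
compare 112 with 103: max = 112
compare 190 with 112: max = 190
compare 197 with 190: max = 197
= 197


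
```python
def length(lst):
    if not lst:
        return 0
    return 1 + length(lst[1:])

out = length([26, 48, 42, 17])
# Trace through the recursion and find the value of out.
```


length([26, 48, 42, 17])
= 1 + length([48, 42, 17])
= 1 + 1 + length([42, 17])
= 1 + 1 + 1 + length([17])
= 1 + 1 + 1 + 1 + length([])
= 1 + 1 + 1 + 1 + 0
= 4


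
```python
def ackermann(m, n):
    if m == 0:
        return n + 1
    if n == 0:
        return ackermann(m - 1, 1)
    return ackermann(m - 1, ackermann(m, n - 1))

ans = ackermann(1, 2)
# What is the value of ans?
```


ackermann(1, 2)
= ackermann(0, ackermann(1, 1))
First compute ackermann(1, 1) = 3
= ackermann(0, 3)
= 4


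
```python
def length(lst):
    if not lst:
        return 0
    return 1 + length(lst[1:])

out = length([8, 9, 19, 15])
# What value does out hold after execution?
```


length([8, 9, 19, 15])
= 1 + length([9, 19, 15])
= 1 + 1 + length([19, 15])
= 1 + 1 + 1 + length([15])
= 1 + 1 + 1 + 1 + length([])
= 1 + 1 + 1 + 1 + 0
= 4


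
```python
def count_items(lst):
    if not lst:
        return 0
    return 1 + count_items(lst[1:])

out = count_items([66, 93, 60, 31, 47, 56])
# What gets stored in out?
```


count_items([66, 93, 60, 31, 47, 56])
= 1 + count_items([93, 60, 31, 47, 56])
= 1 + 1 + count_items([60, 31, 47, 56])
= 1 + 1 + 1 + count_items([31, 47, 56])
= 1 + 1 + 1 + 1 + count_items([47, 56])
= 1 + 1 + 1 + 1 + 1 + count_items([56])
= 1 + 1 + 1 + 1 + 1 + 1 + count_items([])
= 1 + 1 + 1 + 1 + 1 + 1 + 0
= 6


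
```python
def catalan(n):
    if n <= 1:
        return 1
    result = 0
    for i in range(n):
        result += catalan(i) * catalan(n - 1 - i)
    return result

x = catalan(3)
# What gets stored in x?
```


catalan(3)
= sum of catalan(i) * catalan(3-1-i) for i in 0..2
First compute sub-values bottom-up:
  catalan(0) = 1, catalan(1) = 1
  catalan(2) = 1*1 + 1*1 = 2
Now catalan(3):
  catalan(0)*catalan(2) = 1*2 = 2
  catalan(1)*catalan(1) = 1*1 = 1
  catalan(2)*catalan(0) = 2*1 = 2
= 2 + 1 + 2
= 5


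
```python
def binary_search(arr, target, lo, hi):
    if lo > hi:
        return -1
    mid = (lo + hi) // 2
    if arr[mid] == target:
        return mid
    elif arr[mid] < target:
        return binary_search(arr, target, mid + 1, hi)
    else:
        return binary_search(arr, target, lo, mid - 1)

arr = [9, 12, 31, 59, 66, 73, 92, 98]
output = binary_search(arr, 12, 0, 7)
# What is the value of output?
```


binary_search(arr, 12, 0, 7)
lo=0, hi=7, mid=3, arr[mid]=59
59 > 12, search left half
lo=0, hi=2, mid=1, arr[mid]=12
arr[1] == 12, found at index 1
= 1


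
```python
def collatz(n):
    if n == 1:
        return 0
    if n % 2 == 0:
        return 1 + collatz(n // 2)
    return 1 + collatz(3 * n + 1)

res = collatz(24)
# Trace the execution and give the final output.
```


collatz(24)
24 is even -> collatz(12)
12 is even -> collatz(6)
6 is even -> collatz(3)
3 is odd -> 3*3+1 = 10 -> collatz(10)
10 is even -> collatz(5)
5 is odd -> 3*5+1 = 16 -> collatz(16)
16 is even -> collatz(8)
8 is even -> collatz(4)
4 is even -> collatz(2)
2 is even -> collatz(1)
Reached 1 after 10 steps
= 10


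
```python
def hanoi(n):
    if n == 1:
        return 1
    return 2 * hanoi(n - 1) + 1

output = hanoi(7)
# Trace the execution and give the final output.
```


hanoi(7)
= 2 * hanoi(6) + 1
= 2 * (2 * hanoi(5) + 1) + 1
= 2 * (2 * (2 * hanoi(4) + 1) + 1) + 1
= 2 * (2 * (2 * (2 * hanoi(3) + 1) + 1) + 1) + 1
= 2 * (2 * (2 * (2 * (2 * hanoi(2) + 1) + 1) + 1) + 1) + 1
= 2 * (2 * (2 * (2 * (2 * (2 * hanoi(1) + 1) + 1) + 1) + 1) + 1) + 1
Now compute bottom-up:
hanoi(1) = 1
hanoi(2) = 2 * 1 + 1 = 3
hanoi(3) = 2 * 3 + 1 = 7
hanoi(4) = 2 * 7 + 1 = 15
hanoi(5) = 2 * 15 + 1 = 31
hanoi(6) = 2 * 31 + 1 = 63
hanoi(7) = 2 * 63 + 1 = 127
= 127


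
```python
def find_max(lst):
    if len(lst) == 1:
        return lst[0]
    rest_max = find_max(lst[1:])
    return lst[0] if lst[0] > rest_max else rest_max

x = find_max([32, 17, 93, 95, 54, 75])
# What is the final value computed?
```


find_max([32, 17, 93, 95, 54, 75])
= compare 32 with find_max([17, 93, 95, 54, 75])
= compare 17 with find_max([93, 95, 54, 75])
= compare 93 with find_max([95, 54, 75])
= compare 95 with find_max([54, 75])
= compare 54 with find_max([75])
Base: find_max([75]) = 75
compare 54 with 75: max = 75
compare 95 with 75: max = 95
compare 93 with 95: max = 95
compare 17 with 95: max = 95
compare 32 with 95: max = 95
= 95


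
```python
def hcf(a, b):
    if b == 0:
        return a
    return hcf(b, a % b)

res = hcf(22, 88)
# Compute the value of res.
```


hcf(22, 88)
= hcf(88, 22 % 88) = hcf(88, 22)
= hcf(22, 88 % 22) = hcf(22, 0)
b == 0, return a = 22


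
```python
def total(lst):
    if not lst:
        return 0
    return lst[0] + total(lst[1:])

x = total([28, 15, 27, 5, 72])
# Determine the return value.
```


total([28, 15, 27, 5, 72])
= 28 + total([15, 27, 5, 72])
= 28 + 15 + total([27, 5, 72])
= 28 + 15 + 27 + total([5, 72])
= 28 + 15 + 27 + 5 + total([72])
= 28 + 15 + 27 + 5 + 72 + total([])
= 28 + 15 + 27 + 5 + 72 + 0
= 147


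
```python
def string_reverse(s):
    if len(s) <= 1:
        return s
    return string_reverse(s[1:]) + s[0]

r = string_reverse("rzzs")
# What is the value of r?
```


string_reverse("rzzs")
= string_reverse("zzs") + "r"
= string_reverse("zs") + "z" + "r"
= string_reverse("s") + "z" + "z" + "r"
= "s" + "z" + "z" + "r"
= "szzr"


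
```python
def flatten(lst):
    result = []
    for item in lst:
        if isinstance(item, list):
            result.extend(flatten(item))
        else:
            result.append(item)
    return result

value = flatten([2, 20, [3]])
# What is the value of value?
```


flatten([2, 20, [3]])
Processing each element:
  2 is not a list -> append 2
  20 is not a list -> append 20
  [3] is a list -> flatten recursively -> [3]
= [2, 20, 3]


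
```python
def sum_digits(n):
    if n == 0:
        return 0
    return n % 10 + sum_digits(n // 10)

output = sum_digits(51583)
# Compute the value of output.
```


sum_digits(51583)
= 3 + sum_digits(5158)
= 3 + 8 + sum_digits(515)
= 3 + 8 + 5 + sum_digits(51)
= 3 + 8 + 5 + 1 + sum_digits(5)
= 3 + 8 + 5 + 1 + 5 + sum_digits(0)
= 3 + 8 + 5 + 1 + 5 + 0
= 22


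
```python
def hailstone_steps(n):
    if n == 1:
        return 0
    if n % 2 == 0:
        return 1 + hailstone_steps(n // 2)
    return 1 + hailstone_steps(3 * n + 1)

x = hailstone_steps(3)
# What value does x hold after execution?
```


hailstone_steps(3)
3 is odd -> 3*3+1 = 10 -> hailstone_steps(10)
10 is even -> hailstone_steps(5)
5 is odd -> 3*5+1 = 16 -> hailstone_steps(16)
16 is even -> hailstone_steps(8)
8 is even -> hailstone_steps(4)
4 is even -> hailstone_steps(2)
2 is even -> hailstone_steps(1)
Reached 1 after 7 steps
= 7


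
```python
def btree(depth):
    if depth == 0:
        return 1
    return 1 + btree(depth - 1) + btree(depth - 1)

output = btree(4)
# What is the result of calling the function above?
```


btree(4)
= 1 + btree(3) + btree(3)
= 1 + 2 * btree(3)
btree(k) = 2^(k+1) - 1
btree(0) = 1
btree(1) = 3
btree(2) = 7
btree(3) = 15
btree(4) = 31
btree(4) = 2^5 - 1 = 31


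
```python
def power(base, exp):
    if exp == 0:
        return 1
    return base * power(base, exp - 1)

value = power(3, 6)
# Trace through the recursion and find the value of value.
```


power(3, 6)
= 3 * power(3, 5)
= 3 * 3 * power(3, 4)
= 3 * 3 * 3 * power(3, 3)
= 3 * 3 * 3 * 3 * power(3, 2)
= 3 * 3 * 3 * 3 * 3 * power(3, 1)
= 3 * 3 * 3 * 3 * 3 * 3 * power(3, 0)
= 3 * 3 * 3 * 3 * 3 * 3 * 1
= 729


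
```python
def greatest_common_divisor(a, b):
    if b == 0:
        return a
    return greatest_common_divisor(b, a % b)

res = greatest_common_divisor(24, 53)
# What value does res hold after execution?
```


greatest_common_divisor(24, 53)
= greatest_common_divisor(53, 24 % 53) = greatest_common_divisor(53, 24)
= greatest_common_divisor(24, 53 % 24) = greatest_common_divisor(24, 5)
= greatest_common_divisor(5, 24 % 5) = greatest_common_divisor(5, 4)
= greatest_common_divisor(4, 5 % 4) = greatest_common_divisor(4, 1)
= greatest_common_divisor(1, 4 % 1) = greatest_common_divisor(1, 0)
b == 0, return a = 1


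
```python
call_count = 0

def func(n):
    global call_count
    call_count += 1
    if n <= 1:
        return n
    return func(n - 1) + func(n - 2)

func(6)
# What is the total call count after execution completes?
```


func(6) calls func(5) and func(4); each non-base call branches into two more.
Let C(k) = total number of calls made by func(k), including the call to func(k) itself.
Base cases: C(0) = 1, C(1) = 1
Recurrence: C(k) = 1 + C(k-1) + C(k-2)
  C(2) = 1 + C(1) + C(0) = 1 + 1 + 1 = 3
  C(3) = 1 + C(2) + C(1) = 1 + 3 + 1 = 5
  C(4) = 1 + C(3) + C(2) = 1 + 5 + 3 = 9
  C(5) = 1 + C(4) + C(3) = 1 + 9 + 5 = 15
  C(6) = 1 + C(5) + C(4) = 1 + 15 + 9 = 25
Total calls = C(6) = 25


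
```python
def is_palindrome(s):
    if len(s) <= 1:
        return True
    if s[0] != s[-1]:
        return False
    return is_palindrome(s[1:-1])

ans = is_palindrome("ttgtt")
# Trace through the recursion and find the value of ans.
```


is_palindrome("ttgtt")
"ttgtt": s[0]='t' == s[-1]='t' -> is_palindrome("tgt")
"tgt": s[0]='t' == s[-1]='t' -> is_palindrome("g")
"g": len <= 1 -> True
= True


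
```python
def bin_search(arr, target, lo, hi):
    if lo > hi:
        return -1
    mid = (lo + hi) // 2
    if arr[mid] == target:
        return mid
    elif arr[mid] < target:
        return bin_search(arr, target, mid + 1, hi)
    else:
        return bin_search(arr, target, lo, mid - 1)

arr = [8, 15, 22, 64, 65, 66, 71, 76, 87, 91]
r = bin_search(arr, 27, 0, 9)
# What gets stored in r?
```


bin_search(arr, 27, 0, 9)
lo=0, hi=9, mid=4, arr[mid]=65
65 > 27, search left half
lo=0, hi=3, mid=1, arr[mid]=15
15 < 27, search right half
lo=2, hi=3, mid=2, arr[mid]=22
22 < 27, search right half
lo=3, hi=3, mid=3, arr[mid]=64
64 > 27, search left half
lo > hi, target not found, return -1
= -1


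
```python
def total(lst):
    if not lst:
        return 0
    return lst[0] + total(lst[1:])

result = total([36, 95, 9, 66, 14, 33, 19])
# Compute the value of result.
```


total([36, 95, 9, 66, 14, 33, 19])
= 36 + total([95, 9, 66, 14, 33, 19])
= 36 + 95 + total([9, 66, 14, 33, 19])
= 36 + 95 + 9 + total([66, 14, 33, 19])
= 36 + 95 + 9 + 66 + total([14, 33, 19])
= 36 + 95 + 9 + 66 + 14 + total([33, 19])
= 36 + 95 + 9 + 66 + 14 + 33 + total([19])
= 36 + 95 + 9 + 66 + 14 + 33 + 19 + total([])
= 36 + 95 + 9 + 66 + 14 + 33 + 19 + 0
= 272


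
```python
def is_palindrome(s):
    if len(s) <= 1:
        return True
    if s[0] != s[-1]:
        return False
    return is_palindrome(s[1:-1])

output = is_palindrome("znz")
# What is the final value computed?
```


is_palindrome("znz")
"znz": s[0]='z' == s[-1]='z' -> is_palindrome("n")
"n": len <= 1 -> True
= True


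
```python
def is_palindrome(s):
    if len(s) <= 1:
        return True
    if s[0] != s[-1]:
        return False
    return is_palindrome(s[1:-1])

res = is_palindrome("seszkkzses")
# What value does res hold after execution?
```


is_palindrome("seszkkzses")
"seszkkzses": s[0]='s' == s[-1]='s' -> is_palindrome("eszkkzse")
"eszkkzse": s[0]='e' == s[-1]='e' -> is_palindrome("szkkzs")
"szkkzs": s[0]='s' == s[-1]='s' -> is_palindrome("zkkz")
"zkkz": s[0]='z' == s[-1]='z' -> is_palindrome("kk")
"kk": s[0]='k' == s[-1]='k' -> is_palindrome("")
"": len <= 1 -> True
= True


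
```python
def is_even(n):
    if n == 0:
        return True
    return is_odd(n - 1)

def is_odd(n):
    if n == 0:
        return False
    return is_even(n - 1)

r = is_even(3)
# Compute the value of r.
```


is_even(3)
= is_odd(2)
= is_even(1)
= is_odd(0)
n == 0: return False
= False


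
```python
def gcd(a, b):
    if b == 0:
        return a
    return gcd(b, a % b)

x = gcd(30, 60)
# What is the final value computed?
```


gcd(30, 60)
= gcd(60, 30 % 60) = gcd(60, 30)
= gcd(30, 60 % 30) = gcd(30, 0)
b == 0, return a = 30


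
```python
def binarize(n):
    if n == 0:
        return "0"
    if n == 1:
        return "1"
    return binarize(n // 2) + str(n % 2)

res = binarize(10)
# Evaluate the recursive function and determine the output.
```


binarize(10)
= binarize(5) + "0"
= binarize(2) + "1" + "0"
= binarize(1) + "0" + "1" + "0"
= "1" + "0" + "1" + "0"
= "1010"


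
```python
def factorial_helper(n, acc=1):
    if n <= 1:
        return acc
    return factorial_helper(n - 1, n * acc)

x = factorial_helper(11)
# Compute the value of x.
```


factorial_helper(11, 1)
= factorial_helper(10, 11 * 1) = factorial_helper(10, 11)
= factorial_helper(9, 10 * 11) = factorial_helper(9, 110)
= factorial_helper(8, 9 * 110) = factorial_helper(8, 990)
= factorial_helper(7, 8 * 990) = factorial_helper(7, 7920)
= factorial_helper(6, 7 * 7920) = factorial_helper(6, 55440)
= factorial_helper(5, 6 * 55440) = factorial_helper(5, 332640)
= factorial_helper(4, 5 * 332640) = factorial_helper(4, 1663200)
= factorial_helper(3, 4 * 1663200) = factorial_helper(3, 6652800)
= factorial_helper(2, 3 * 6652800) = factorial_helper(2, 19958400)
= factorial_helper(1, 2 * 19958400) = factorial_helper(1, 39916800)
n <= 1, return acc = 39916800


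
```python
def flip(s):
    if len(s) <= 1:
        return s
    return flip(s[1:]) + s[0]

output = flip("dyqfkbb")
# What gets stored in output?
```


flip("dyqfkbb")
= flip("yqfkbb") + "d"
= flip("qfkbb") + "y" + "d"
= flip("fkbb") + "q" + "y" + "d"
= flip("kbb") + "f" + "q" + "y" + "d"
= flip("bb") + "k" + "f" + "q" + "y" + "d"
= flip("b") + "b" + "k" + "f" + "q" + "y" + "d"
= "b" + "b" + "k" + "f" + "q" + "y" + "d"
= "bbkfqyd"


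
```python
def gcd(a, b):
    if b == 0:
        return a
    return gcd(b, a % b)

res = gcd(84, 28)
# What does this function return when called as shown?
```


gcd(84, 28)
= gcd(28, 84 % 28) = gcd(28, 0)
b == 0, return a = 28


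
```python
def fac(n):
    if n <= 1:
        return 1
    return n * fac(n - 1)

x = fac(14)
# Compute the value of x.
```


fac(14)
= 14 * fac(13)
= 14 * 13 * fac(12)
= 14 * 13 * 12 * fac(11)
= 14 * 13 * 12 * 11 * fac(10)
= 14 * 13 * 12 * 11 * 10 * fac(9)
= 14 * 13 * 12 * 11 * 10 * 9 * fac(8)
= 14 * 13 * 12 * 11 * 10 * 9 * 8 * fac(7)
= 14 * 13 * 12 * 11 * 10 * 9 * 8 * 7 * fac(6)
= 14 * 13 * 12 * 11 * 10 * 9 * 8 * 7 * 6 * fac(5)
= 14 * 13 * 12 * 11 * 10 * 9 * 8 * 7 * 6 * 5 * fac(4)
= 14 * 13 * 12 * 11 * 10 * 9 * 8 * 7 * 6 * 5 * 4 * fac(3)
= 14 * 13 * 12 * 11 * 10 * 9 * 8 * 7 * 6 * 5 * 4 * 3 * fac(2)
= 14 * 13 * 12 * 11 * 10 * 9 * 8 * 7 * 6 * 5 * 4 * 3 * 2 * fac(1)
= 14 * 13 * 12 * 11 * 10 * 9 * 8 * 7 * 6 * 5 * 4 * 3 * 2 * 1
= 87178291200


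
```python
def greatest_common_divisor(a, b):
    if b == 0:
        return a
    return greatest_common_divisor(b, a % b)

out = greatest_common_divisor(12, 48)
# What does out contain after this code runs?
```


greatest_common_divisor(12, 48)
= greatest_common_divisor(48, 12 % 48) = greatest_common_divisor(48, 12)
= greatest_common_divisor(12, 48 % 12) = greatest_common_divisor(12, 0)
b == 0, return a = 12


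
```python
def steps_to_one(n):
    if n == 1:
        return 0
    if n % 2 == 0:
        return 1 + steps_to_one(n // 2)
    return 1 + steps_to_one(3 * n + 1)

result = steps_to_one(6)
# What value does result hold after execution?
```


steps_to_one(6)
6 is even -> steps_to_one(3)
3 is odd -> 3*3+1 = 10 -> steps_to_one(10)
10 is even -> steps_to_one(5)
5 is odd -> 3*5+1 = 16 -> steps_to_one(16)
16 is even -> steps_to_one(8)
8 is even -> steps_to_one(4)
4 is even -> steps_to_one(2)
2 is even -> steps_to_one(1)
Reached 1 after 8 steps
= 8


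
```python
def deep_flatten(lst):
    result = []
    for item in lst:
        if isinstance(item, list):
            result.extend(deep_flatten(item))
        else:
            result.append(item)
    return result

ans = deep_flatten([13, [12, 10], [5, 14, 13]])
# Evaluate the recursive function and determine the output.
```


deep_flatten([13, [12, 10], [5, 14, 13]])
Processing each element:
  13 is not a list -> append 13
  [12, 10] is a list -> deep_flatten recursively -> [12, 10]
  [5, 14, 13] is a list -> deep_flatten recursively -> [5, 14, 13]
= [13, 12, 10, 5, 14, 13]


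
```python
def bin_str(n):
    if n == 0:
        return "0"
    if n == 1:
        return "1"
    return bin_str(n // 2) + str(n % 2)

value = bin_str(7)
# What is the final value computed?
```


bin_str(7)
= bin_str(3) + "1"
= bin_str(1) + "1" + "1"
= "1" + "1" + "1"
= "111"


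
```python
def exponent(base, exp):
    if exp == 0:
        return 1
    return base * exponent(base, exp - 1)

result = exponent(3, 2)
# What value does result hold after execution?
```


exponent(3, 2)
= 3 * exponent(3, 1)
= 3 * 3 * exponent(3, 0)
= 3 * 3 * 1
= 9


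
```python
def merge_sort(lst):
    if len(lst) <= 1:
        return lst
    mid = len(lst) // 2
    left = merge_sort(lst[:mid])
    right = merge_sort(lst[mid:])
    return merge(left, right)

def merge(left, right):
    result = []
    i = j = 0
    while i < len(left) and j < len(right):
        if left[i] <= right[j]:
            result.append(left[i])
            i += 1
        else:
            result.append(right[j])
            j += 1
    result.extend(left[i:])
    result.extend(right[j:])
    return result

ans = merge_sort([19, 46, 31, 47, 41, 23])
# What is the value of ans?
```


merge_sort([19, 46, 31, 47, 41, 23])
Split into [19, 46, 31] and [47, 41, 23]
Left sorted: [19, 31, 46]
Right sorted: [23, 41, 47]
Merge [19, 31, 46] and [23, 41, 47]
= [19, 23, 31, 41, 46, 47]


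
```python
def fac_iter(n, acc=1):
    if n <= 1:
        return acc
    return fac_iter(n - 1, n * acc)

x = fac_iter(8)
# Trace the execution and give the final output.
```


fac_iter(8, 1)
= fac_iter(7, 8 * 1) = fac_iter(7, 8)
= fac_iter(6, 7 * 8) = fac_iter(6, 56)
= fac_iter(5, 6 * 56) = fac_iter(5, 336)
= fac_iter(4, 5 * 336) = fac_iter(4, 1680)
= fac_iter(3, 4 * 1680) = fac_iter(3, 6720)
= fac_iter(2, 3 * 6720) = fac_iter(2, 20160)
= fac_iter(1, 2 * 20160) = fac_iter(1, 40320)
n <= 1, return acc = 40320


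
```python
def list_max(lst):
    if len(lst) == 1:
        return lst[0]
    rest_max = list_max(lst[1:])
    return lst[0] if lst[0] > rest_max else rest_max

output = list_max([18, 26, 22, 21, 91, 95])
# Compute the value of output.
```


list_max([18, 26, 22, 21, 91, 95])
= compare 18 with list_max([26, 22, 21, 91, 95])
= compare 26 with list_max([22, 21, 91, 95])
= compare 22 with list_max([21, 91, 95])
= compare 21 with list_max([91, 95])
= compare 91 with list_max([95])
Base: list_max([95]) = 95
compare 91 with 95: max = 95
compare 21 with 95: max = 95
compare 22 with 95: max = 95
compare 26 with 95: max = 95
compare 18 with 95: max = 95
= 95


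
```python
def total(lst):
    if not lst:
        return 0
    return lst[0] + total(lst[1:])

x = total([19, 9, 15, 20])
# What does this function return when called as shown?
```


total([19, 9, 15, 20])
= 19 + total([9, 15, 20])
= 19 + 9 + total([15, 20])
= 19 + 9 + 15 + total([20])
= 19 + 9 + 15 + 20 + total([])
= 19 + 9 + 15 + 20 + 0
= 63


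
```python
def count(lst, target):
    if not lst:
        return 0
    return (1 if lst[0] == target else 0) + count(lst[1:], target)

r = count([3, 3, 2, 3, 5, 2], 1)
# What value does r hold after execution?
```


count([3, 3, 2, 3, 5, 2], 1)
lst[0]=3 != 1: 0 + count([3, 2, 3, 5, 2], 1)
lst[0]=3 != 1: 0 + count([2, 3, 5, 2], 1)
lst[0]=2 != 1: 0 + count([3, 5, 2], 1)
lst[0]=3 != 1: 0 + count([5, 2], 1)
lst[0]=5 != 1: 0 + count([2], 1)
lst[0]=2 != 1: 0 + count([], 1)
= 0


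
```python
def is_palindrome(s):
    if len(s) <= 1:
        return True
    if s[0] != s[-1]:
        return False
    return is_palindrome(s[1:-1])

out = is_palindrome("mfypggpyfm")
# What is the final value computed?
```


is_palindrome("mfypggpyfm")
"mfypggpyfm": s[0]='m' == s[-1]='m' -> is_palindrome("fypggpyf")
"fypggpyf": s[0]='f' == s[-1]='f' -> is_palindrome("ypggpy")
"ypggpy": s[0]='y' == s[-1]='y' -> is_palindrome("pggp")
"pggp": s[0]='p' == s[-1]='p' -> is_palindrome("gg")
"gg": s[0]='g' == s[-1]='g' -> is_palindrome("")
"": len <= 1 -> True
= True


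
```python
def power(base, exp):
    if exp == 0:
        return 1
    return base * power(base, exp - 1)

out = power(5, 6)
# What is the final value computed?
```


power(5, 6)
= 5 * power(5, 5)
= 5 * 5 * power(5, 4)
= 5 * 5 * 5 * power(5, 3)
= 5 * 5 * 5 * 5 * power(5, 2)
= 5 * 5 * 5 * 5 * 5 * power(5, 1)
= 5 * 5 * 5 * 5 * 5 * 5 * power(5, 0)
= 5 * 5 * 5 * 5 * 5 * 5 * 1
= 15625


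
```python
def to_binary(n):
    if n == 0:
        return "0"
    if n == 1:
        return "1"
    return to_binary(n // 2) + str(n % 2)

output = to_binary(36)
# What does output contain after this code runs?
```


to_binary(36)
= to_binary(18) + "0"
= to_binary(9) + "0" + "0"
= to_binary(4) + "1" + "0" + "0"
= to_binary(2) + "0" + "1" + "0" + "0"
= to_binary(1) + "0" + "0" + "1" + "0" + "0"
= "1" + "0" + "0" + "1" + "0" + "0"
= "100100"


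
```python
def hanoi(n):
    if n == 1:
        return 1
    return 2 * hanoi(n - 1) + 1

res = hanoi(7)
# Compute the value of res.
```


hanoi(7)
= 2 * hanoi(6) + 1
= 2 * (2 * hanoi(5) + 1) + 1
= 2 * (2 * (2 * hanoi(4) + 1) + 1) + 1
= 2 * (2 * (2 * (2 * hanoi(3) + 1) + 1) + 1) + 1
= 2 * (2 * (2 * (2 * (2 * hanoi(2) + 1) + 1) + 1) + 1) + 1
= 2 * (2 * (2 * (2 * (2 * (2 * hanoi(1) + 1) + 1) + 1) + 1) + 1) + 1
Now compute bottom-up:
hanoi(1) = 1
hanoi(2) = 2 * 1 + 1 = 3
hanoi(3) = 2 * 3 + 1 = 7
hanoi(4) = 2 * 7 + 1 = 15
hanoi(5) = 2 * 15 + 1 = 31
hanoi(6) = 2 * 31 + 1 = 63
hanoi(7) = 2 * 63 + 1 = 127
= 127


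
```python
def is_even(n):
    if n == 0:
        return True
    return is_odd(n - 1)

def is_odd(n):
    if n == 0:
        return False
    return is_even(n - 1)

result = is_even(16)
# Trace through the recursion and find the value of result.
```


is_even(16)
= is_odd(15)
= is_even(14)
= is_odd(13)
= is_even(12)
= is_odd(11)
= is_even(10)
= is_odd(9)
= is_even(8)
= is_odd(7)
= is_even(6)
= is_odd(5)
= is_even(4)
= is_odd(3)
= is_even(2)
= is_odd(1)
= is_even(0)
n == 0: return True
= True


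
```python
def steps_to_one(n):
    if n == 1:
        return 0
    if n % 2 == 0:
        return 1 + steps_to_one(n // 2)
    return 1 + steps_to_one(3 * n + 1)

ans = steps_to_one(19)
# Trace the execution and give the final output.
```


steps_to_one(19)
19 is odd -> 3*19+1 = 58 -> steps_to_one(58)
58 is even -> steps_to_one(29)
29 is odd -> 3*29+1 = 88 -> steps_to_one(88)
88 is even -> steps_to_one(44)
44 is even -> steps_to_one(22)
22 is even -> steps_to_one(11)
11 is odd -> 3*11+1 = 34 -> steps_to_one(34)
34 is even -> steps_to_one(17)
17 is odd -> 3*17+1 = 52 -> steps_to_one(52)
52 is even -> steps_to_one(26)
26 is even -> steps_to_one(13)
13 is odd -> 3*13+1 = 40 -> steps_to_one(40)
40 is even -> steps_to_one(20)
20 is even -> steps_to_one(10)
10 is even -> steps_to_one(5)
5 is odd -> 3*5+1 = 16 -> steps_to_one(16)
16 is even -> steps_to_one(8)
8 is even -> steps_to_one(4)
4 is even -> steps_to_one(2)
2 is even -> steps_to_one(1)
Reached 1 after 20 steps
= 20


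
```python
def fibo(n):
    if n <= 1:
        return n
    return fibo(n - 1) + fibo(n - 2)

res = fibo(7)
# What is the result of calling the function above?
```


fibo(7)
= fibo(6) + fibo(5)
= (fibo(5) + fibo(4)) + fibo(5)
Computing bottom-up: fibo(0)=0, fibo(1)=1, fibo(2)=1, fibo(3)=2, fibo(4)=3, fibo(5)=5, fibo(6)=8, fibo(7)=13
= 13


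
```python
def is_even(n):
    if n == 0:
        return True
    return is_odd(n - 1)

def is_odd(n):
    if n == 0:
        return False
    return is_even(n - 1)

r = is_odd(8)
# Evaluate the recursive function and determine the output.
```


is_odd(8)
= is_even(7)
= is_odd(6)
= is_even(5)
= is_odd(4)
= is_even(3)
= is_odd(2)
= is_even(1)
= is_odd(0)
n == 0: return False
= False


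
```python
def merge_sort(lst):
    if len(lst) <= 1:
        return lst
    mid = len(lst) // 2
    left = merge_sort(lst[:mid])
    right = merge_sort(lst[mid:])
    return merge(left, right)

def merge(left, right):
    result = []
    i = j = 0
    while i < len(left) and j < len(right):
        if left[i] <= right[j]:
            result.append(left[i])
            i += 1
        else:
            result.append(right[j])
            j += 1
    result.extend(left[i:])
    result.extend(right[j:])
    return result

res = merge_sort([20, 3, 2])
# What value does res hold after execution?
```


merge_sort([20, 3, 2])
Split into [20] and [3, 2]
Left sorted: [20]
Right sorted: [2, 3]
Merge [20] and [2, 3]
= [2, 3, 20]


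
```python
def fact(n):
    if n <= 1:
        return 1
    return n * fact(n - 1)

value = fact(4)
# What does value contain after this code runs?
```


fact(4)
= 4 * fact(3)
= 4 * 3 * fact(2)
= 4 * 3 * 2 * fact(1)
= 4 * 3 * 2 * 1
= 24


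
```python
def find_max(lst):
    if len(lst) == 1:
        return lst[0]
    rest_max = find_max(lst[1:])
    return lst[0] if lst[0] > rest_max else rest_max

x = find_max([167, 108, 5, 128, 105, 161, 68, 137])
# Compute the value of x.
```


find_max([167, 108, 5, 128, 105, 161, 68, 137])
= compare 167 with find_max([108, 5, 128, 105, 161, 68, 137])
= compare 108 with find_max([5, 128, 105, 161, 68, 137])
= compare 5 with find_max([128, 105, 161, 68, 137])
= compare 128 with find_max([105, 161, 68, 137])
= compare 105 with find_max([161, 68, 137])
= compare 161 with find_max([68, 137])
= compare 68 with find_max([137])
Base: find_max([137]) = 137
compare 68 with 137: max = 137
compare 161 with 137: max = 161
compare 105 with 161: max = 161
compare 128 with 161: max = 161
compare 5 with 161: max = 161
compare 108 with 161: max = 161
compare 167 with 161: max = 167
= 167


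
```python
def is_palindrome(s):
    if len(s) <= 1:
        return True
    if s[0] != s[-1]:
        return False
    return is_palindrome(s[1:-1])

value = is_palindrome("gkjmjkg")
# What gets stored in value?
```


is_palindrome("gkjmjkg")
"gkjmjkg": s[0]='g' == s[-1]='g' -> is_palindrome("kjmjk")
"kjmjk": s[0]='k' == s[-1]='k' -> is_palindrome("jmj")
"jmj": s[0]='j' == s[-1]='j' -> is_palindrome("m")
"m": len <= 1 -> True
= True


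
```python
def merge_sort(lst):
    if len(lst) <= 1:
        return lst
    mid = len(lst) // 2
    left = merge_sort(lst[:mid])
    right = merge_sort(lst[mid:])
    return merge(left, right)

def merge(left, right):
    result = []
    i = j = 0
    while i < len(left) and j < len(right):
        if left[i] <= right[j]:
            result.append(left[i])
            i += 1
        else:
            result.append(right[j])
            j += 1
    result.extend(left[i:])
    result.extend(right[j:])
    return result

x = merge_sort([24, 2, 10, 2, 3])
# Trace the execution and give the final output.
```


merge_sort([24, 2, 10, 2, 3])
Split into [24, 2] and [10, 2, 3]
Left sorted: [2, 24]
Right sorted: [2, 3, 10]
Merge [2, 24] and [2, 3, 10]
= [2, 2, 3, 10, 24]


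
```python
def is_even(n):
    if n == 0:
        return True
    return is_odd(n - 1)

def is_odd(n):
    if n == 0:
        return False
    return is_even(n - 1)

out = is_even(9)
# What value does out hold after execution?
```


is_even(9)
= is_odd(8)
= is_even(7)
= is_odd(6)
= is_even(5)
= is_odd(4)
= is_even(3)
= is_odd(2)
= is_even(1)
= is_odd(0)
n == 0: return False
= False


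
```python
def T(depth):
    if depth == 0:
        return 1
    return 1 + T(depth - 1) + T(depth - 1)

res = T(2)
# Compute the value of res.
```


T(2)
= 1 + T(1) + T(1)
= 1 + 2 * T(1)
T(k) = 2^(k+1) - 1
T(0) = 1
T(1) = 3
T(2) = 7
T(2) = 2^3 - 1 = 7


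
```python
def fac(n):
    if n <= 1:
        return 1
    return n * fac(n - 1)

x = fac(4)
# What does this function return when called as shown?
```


fac(4)
= 4 * fac(3)
= 4 * 3 * fac(2)
= 4 * 3 * 2 * fac(1)
= 4 * 3 * 2 * 1
= 24


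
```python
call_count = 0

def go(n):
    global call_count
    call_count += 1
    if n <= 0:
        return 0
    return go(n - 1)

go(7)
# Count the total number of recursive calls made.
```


go(7) calls go(6) calls ... calls go(0)
Total calls: 7 + 1 (for base case) = 8


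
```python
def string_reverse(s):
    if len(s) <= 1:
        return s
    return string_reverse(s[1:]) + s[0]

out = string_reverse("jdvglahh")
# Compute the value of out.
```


string_reverse("jdvglahh")
= string_reverse("dvglahh") + "j"
= string_reverse("vglahh") + "d" + "j"
= string_reverse("glahh") + "v" + "d" + "j"
= string_reverse("lahh") + "g" + "v" + "d" + "j"
= string_reverse("ahh") + "l" + "g" + "v" + "d" + "j"
= string_reverse("hh") + "a" + "l" + "g" + "v" + "d" + "j"
= string_reverse("h") + "h" + "a" + "l" + "g" + "v" + "d" + "j"
= "h" + "h" + "a" + "l" + "g" + "v" + "d" + "j"
= "hhalgvdj"


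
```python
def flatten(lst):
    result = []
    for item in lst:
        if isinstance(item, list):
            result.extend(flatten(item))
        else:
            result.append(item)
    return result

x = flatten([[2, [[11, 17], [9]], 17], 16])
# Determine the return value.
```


flatten([[2, [[11, 17], [9]], 17], 16])
Processing each element:
  [2, [[11, 17], [9]], 17] is a list -> flatten recursively -> [2, 11, 17, 9, 17]
  16 is not a list -> append 16
= [2, 11, 17, 9, 17, 16]


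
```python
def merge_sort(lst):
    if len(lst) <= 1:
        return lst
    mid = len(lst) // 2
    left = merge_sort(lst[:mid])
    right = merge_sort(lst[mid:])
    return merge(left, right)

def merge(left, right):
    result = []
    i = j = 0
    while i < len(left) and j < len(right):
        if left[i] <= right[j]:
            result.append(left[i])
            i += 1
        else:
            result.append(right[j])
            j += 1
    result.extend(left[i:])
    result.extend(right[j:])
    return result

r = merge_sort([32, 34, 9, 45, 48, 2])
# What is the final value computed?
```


merge_sort([32, 34, 9, 45, 48, 2])
Split into [32, 34, 9] and [45, 48, 2]
Left sorted: [9, 32, 34]
Right sorted: [2, 45, 48]
Merge [9, 32, 34] and [2, 45, 48]
= [2, 9, 32, 34, 45, 48]


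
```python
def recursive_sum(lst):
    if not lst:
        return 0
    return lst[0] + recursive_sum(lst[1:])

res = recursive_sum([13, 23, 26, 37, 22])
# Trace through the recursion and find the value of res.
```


recursive_sum([13, 23, 26, 37, 22])
= 13 + recursive_sum([23, 26, 37, 22])
= 13 + 23 + recursive_sum([26, 37, 22])
= 13 + 23 + 26 + recursive_sum([37, 22])
= 13 + 23 + 26 + 37 + recursive_sum([22])
= 13 + 23 + 26 + 37 + 22 + recursive_sum([])
= 13 + 23 + 26 + 37 + 22 + 0
= 121


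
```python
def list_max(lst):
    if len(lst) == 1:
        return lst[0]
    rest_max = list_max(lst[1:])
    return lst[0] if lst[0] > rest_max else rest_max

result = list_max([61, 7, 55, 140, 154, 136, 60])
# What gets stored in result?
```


list_max([61, 7, 55, 140, 154, 136, 60])
= compare 61 with list_max([7, 55, 140, 154, 136, 60])
= compare 7 with list_max([55, 140, 154, 136, 60])
= compare 55 with list_max([140, 154, 136, 60])
= compare 140 with list_max([154, 136, 60])
= compare 154 with list_max([136, 60])
= compare 136 with list_max([60])
Base: list_max([60]) = 60
compare 136 with 60: max = 136
compare 154 with 136: max = 154
compare 140 with 154: max = 154
compare 55 with 154: max = 154
compare 7 with 154: max = 154
compare 61 with 154: max = 154
= 154


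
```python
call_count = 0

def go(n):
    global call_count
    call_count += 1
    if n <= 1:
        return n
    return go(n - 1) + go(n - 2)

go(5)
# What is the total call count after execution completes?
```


go(5) calls go(4) and go(3); each non-base call branches into two more.
Let C(k) = total number of calls made by go(k), including the call to go(k) itself.
Base cases: C(0) = 1, C(1) = 1
Recurrence: C(k) = 1 + C(k-1) + C(k-2)
  C(2) = 1 + C(1) + C(0) = 1 + 1 + 1 = 3
  C(3) = 1 + C(2) + C(1) = 1 + 3 + 1 = 5
  C(4) = 1 + C(3) + C(2) = 1 + 5 + 3 = 9
  C(5) = 1 + C(4) + C(3) = 1 + 9 + 5 = 15
Total calls = C(5) = 15


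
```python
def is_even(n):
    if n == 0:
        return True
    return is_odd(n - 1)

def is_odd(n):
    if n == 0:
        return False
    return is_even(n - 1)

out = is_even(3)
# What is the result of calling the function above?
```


is_even(3)
= is_odd(2)
= is_even(1)
= is_odd(0)
n == 0: return False
= False


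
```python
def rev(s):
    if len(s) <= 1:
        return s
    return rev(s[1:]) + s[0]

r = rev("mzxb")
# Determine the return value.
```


rev("mzxb")
= rev("zxb") + "m"
= rev("xb") + "z" + "m"
= rev("b") + "x" + "z" + "m"
= "b" + "x" + "z" + "m"
= "bxzm"


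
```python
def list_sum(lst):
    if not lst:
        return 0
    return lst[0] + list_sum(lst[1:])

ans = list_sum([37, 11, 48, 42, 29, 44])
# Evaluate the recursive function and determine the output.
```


list_sum([37, 11, 48, 42, 29, 44])
= 37 + list_sum([11, 48, 42, 29, 44])
= 37 + 11 + list_sum([48, 42, 29, 44])
= 37 + 11 + 48 + list_sum([42, 29, 44])
= 37 + 11 + 48 + 42 + list_sum([29, 44])
= 37 + 11 + 48 + 42 + 29 + list_sum([44])
= 37 + 11 + 48 + 42 + 29 + 44 + list_sum([])
= 37 + 11 + 48 + 42 + 29 + 44 + 0
= 211
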